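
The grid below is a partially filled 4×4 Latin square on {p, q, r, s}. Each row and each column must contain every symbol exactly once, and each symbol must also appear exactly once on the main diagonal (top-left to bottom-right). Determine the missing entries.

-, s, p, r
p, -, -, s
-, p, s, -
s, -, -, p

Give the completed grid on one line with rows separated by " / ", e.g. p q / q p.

q s p r / p r q s / r p s q / s q r p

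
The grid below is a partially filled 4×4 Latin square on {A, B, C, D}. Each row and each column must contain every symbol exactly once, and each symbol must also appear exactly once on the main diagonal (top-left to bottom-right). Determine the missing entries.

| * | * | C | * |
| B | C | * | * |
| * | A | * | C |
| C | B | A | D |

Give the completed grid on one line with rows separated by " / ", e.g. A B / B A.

A D C B / B C D A / D A B C / C B A D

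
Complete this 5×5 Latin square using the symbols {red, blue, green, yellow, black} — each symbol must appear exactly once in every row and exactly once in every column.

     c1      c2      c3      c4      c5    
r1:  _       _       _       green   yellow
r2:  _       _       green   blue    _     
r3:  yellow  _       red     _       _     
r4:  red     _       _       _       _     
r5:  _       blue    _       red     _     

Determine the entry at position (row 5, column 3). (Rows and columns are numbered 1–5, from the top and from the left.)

yellow

(r2,c1) = black
(r2,c5) = red
(r3,c4) = black
(r4,c4) = yellow
(r5,c1) = green
(r5,c5) = black
(r1,c1) = blue
(r1,c3) = black
(r2,c2) = yellow
(r3,c2) = green
(r3,c5) = blue
(r4,c2) = black
(r4,c3) = blue
(r4,c5) = green
(r5,c3) = yellow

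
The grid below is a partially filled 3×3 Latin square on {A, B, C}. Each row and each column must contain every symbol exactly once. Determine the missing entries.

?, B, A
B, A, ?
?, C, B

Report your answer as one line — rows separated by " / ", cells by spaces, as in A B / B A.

C B A / B A C / A C B

At row 1, column 1: row 1 has {A,B}; column 1 has {B}; that leaves C.
At row 2, column 3: row 2 has {A,B}; column 3 has {A,B}; that leaves C.
At row 3, column 1: row 3 has {B,C}; column 1 has {B,C}; that leaves A.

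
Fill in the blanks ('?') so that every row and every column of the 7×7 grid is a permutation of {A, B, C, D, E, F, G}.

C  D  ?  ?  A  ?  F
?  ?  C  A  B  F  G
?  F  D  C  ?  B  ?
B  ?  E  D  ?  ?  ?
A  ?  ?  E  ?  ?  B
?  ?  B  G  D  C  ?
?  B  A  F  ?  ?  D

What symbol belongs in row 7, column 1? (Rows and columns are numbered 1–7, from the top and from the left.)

E

(r1,c3): row 1 has {A,C,D,F}; column 3 has {A,B,C,D,E}, so it must be G.
(r1,c4): row 1 has {A,C,D,F,G}; column 4 has {A,C,D,E,F,G}, so it must be B.
(r1,c6): row 1 has {A,B,C,D,F,G}; column 6 has {B,C,F}, so it must be E.
(r2,c2): row 2 has {A,B,C,F,G}; column 2 has {B,D,F}, so it must be E.
(r5,c3): row 5 has {A,B,E}; column 3 has {A,B,C,D,E,G}, so it must be F.
(r6,c2): row 6 has {B,C,D,G}; column 2 has {B,D,E,F}, so it must be A.
(r6,c7): row 6 has {A,B,C,D,G}; column 7 has {B,D,F,G}, so it must be E.
(r7,c6): row 7 has {A,B,D,F}; column 6 has {B,C,E,F}, so it must be G.
(r2,c1): row 2 has {A,B,C,E,F,G}; column 1 has {A,B,C}, so it must be D.
(r3,c7): row 3 has {B,C,D,F}; column 7 has {B,D,E,F,G}, so it must be A.
(r4,c6): row 4 has {B,D,E}; column 6 has {B,C,E,F,G}, so it must be A.
(r4,c7): row 4 has {A,B,D,E}; column 7 has {A,B,D,E,F,G}, so it must be C.
(r5,c6): row 5 has {A,B,E,F}; column 6 has {A,B,C,E,F,G}, so it must be D.
(r6,c1): row 6 has {A,B,C,D,E,G}; column 1 has {A,B,C,D}, so it must be F.
(r7,c1): row 7 has {A,B,D,F,G}; column 1 has {A,B,C,D,F}, so it must be E.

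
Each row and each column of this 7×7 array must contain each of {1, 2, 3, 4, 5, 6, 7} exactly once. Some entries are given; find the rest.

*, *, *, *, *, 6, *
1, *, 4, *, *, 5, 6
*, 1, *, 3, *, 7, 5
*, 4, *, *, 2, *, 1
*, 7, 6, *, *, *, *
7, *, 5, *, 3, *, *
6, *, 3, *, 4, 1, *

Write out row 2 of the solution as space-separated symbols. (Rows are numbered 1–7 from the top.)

(r2,c5) = 7
(r3,c3) = 2
(r3,c5) = 6
(r4,c3) = 7
(r4,c6) = 3
(r1,c3) = 1
(r1,c5) = 5
(r2,c4) = 2
(r3,c1) = 4
(r4,c1) = 5
(r4,c4) = 6
(r5,c5) = 1
(r2,c2) = 3

1 3 4 2 7 5 6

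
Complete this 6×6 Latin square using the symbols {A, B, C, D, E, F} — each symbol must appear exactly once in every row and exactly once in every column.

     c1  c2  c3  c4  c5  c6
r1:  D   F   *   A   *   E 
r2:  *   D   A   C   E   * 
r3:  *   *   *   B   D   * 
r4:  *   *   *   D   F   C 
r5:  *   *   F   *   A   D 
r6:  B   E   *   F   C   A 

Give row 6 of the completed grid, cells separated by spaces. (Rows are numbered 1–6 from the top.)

B E D F C A

row 1 has {A,D,E,F}; column 5 has {A,C,D,E,F} — only B is left for (r1,c5).
row 2 has {A,C,D,E}; column 1 has {B,D} — only F is left for (r2,c1).
row 2 has {A,C,D,E,F}; column 6 has {A,C,D,E} — only B is left for (r2,c6).
row 3 has {B,D}; column 6 has {A,B,C,D,E} — only F is left for (r3,c6).
row 5 has {A,D,F}; column 4 has {A,B,C,D,F} — only E is left for (r5,c4).
row 6 has {A,B,C,E,F}; column 3 has {A,F} — only D is left for (r6,c3).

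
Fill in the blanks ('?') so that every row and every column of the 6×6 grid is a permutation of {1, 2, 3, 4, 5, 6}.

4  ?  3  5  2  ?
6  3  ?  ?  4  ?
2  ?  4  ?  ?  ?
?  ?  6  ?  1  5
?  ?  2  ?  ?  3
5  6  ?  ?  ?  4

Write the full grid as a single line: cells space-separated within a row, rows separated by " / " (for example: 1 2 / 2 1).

(r1,c2): row 1 has {2,3,4,5}; column 2 has {3,6}, so it must be 1.
(r1,c6): row 1 has {1,2,3,4,5}; column 6 has {3,4,5}, so it must be 6.
(r3,c2): row 3 has {2,4}; column 2 has {1,3,6}, so it must be 5.
(r3,c6): row 3 has {2,4,5}; column 6 has {3,4,5,6}, so it must be 1.
(r4,c1): row 4 has {1,5,6}; column 1 has {2,4,5,6}, so it must be 3.
(r5,c1): row 5 has {2,3}; column 1 has {2,3,4,5,6}, so it must be 1.
(r5,c2): row 5 has {1,2,3}; column 2 has {1,3,5,6}, so it must be 4.
(r5,c4): row 5 has {1,2,3,4}; column 4 has {5}, so it must be 6.
(r5,c5): row 5 has {1,2,3,4,6}; column 5 has {1,2,4}, so it must be 5.
(r6,c3): row 6 has {4,5,6}; column 3 has {2,3,4,6}, so it must be 1.
(r6,c5): row 6 has {1,4,5,6}; column 5 has {1,2,4,5}, so it must be 3.
(r2,c3): row 2 has {3,4,6}; column 3 has {1,2,3,4,6}, so it must be 5.
(r2,c6): row 2 has {3,4,5,6}; column 6 has {1,3,4,5,6}, so it must be 2.
(r3,c4): row 3 has {1,2,4,5}; column 4 has {5,6}, so it must be 3.
(r3,c5): row 3 has {1,2,3,4,5}; column 5 has {1,2,3,4,5}, so it must be 6.
(r4,c2): row 4 has {1,3,5,6}; column 2 has {1,3,4,5,6}, so it must be 2.
(r4,c4): row 4 has {1,2,3,5,6}; column 4 has {3,5,6}, so it must be 4.
(r6,c4): row 6 has {1,3,4,5,6}; column 4 has {3,4,5,6}, so it must be 2.
(r2,c4): row 2 has {2,3,4,5,6}; column 4 has {2,3,4,5,6}, so it must be 1.

4 1 3 5 2 6 / 6 3 5 1 4 2 / 2 5 4 3 6 1 / 3 2 6 4 1 5 / 1 4 2 6 5 3 / 5 6 1 2 3 4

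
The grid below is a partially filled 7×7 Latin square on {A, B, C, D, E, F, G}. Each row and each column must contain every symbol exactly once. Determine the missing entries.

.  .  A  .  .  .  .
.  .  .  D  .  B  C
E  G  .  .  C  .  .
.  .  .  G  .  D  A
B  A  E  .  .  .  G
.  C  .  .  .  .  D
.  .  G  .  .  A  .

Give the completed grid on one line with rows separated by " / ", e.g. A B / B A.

C D A B G E F / G E F D A B C / E G D A C F B / F B C G E D A / B A E F D C G / A C B E F G D / D F G C B A E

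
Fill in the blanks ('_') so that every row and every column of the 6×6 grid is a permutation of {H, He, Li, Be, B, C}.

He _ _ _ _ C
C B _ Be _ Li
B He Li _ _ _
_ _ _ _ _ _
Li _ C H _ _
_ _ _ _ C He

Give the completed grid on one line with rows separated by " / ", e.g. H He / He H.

He H Be Li B C / C B He Be H Li / B He Li C Be H / H C B He Li Be / Li Be C H He B / Be Li H B C He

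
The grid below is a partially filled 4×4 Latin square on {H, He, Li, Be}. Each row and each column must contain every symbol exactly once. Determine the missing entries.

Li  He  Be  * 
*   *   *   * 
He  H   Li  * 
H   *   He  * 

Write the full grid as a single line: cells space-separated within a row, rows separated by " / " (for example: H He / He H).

Li He Be H / Be Li H He / He H Li Be / H Be He Li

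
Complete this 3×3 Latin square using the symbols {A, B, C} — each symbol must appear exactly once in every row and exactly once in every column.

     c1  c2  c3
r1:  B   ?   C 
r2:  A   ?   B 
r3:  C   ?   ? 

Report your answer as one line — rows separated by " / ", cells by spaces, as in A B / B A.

row 1 has {B,C}; column 2 is empty so far — only A is left for (r1,c2).
row 2 has {A,B}; column 2 has {A} — only C is left for (r2,c2).
row 3 has {C}; column 2 has {A,C} — only B is left for (r3,c2).
row 3 has {B,C}; column 3 has {B,C} — only A is left for (r3,c3).

B A C / A C B / C B A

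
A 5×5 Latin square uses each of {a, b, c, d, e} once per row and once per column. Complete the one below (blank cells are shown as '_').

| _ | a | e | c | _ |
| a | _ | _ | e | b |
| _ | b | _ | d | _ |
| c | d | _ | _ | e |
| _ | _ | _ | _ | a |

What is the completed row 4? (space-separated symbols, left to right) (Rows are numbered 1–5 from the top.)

(r1,c5) = d
(r2,c2) = c
(r2,c3) = d
(r3,c1) = e
(r3,c5) = c
(r5,c2) = e
(r5,c4) = b
(r1,c1) = b
(r3,c3) = a
(r4,c3) = b
(r4,c4) = a

c d b a e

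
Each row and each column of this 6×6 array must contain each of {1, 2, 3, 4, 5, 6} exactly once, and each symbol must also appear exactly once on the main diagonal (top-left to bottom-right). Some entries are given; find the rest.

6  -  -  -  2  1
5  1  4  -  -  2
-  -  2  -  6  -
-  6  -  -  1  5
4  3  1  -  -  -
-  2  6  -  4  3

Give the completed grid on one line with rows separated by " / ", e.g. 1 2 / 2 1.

6 4 5 3 2 1 / 5 1 4 6 3 2 / 3 5 2 1 6 4 / 2 6 3 4 1 5 / 4 3 1 2 5 6 / 1 2 6 5 4 3

Cell (r2,c5): row 2 has {1,2,4,5}; column 5 has {1,2,4,6} → 3.
Cell (r3,c6): row 3 has {2,6}; column 6 has {1,2,3,5} → 4.
Cell (r4,c3): row 4 has {1,5,6}; column 3 has {1,2,4,6} → 3.
Cell (r4,c4): row 4 has {1,3,5,6}; column 4 is empty so far; the diagonal has {1,2,3,6} → 4.
Cell (r5,c5): row 5 has {1,3,4}; column 5 has {1,2,3,4,6}; the diagonal has {1,2,3,4,6} → 5.
Cell (r5,c6): row 5 has {1,3,4,5}; column 6 has {1,2,3,4,5} → 6.
Cell (r6,c1): row 6 has {2,3,4,6}; column 1 has {4,5,6} → 1.
Cell (r6,c4): row 6 has {1,2,3,4,6}; column 4 has {4} → 5.
Cell (r1,c3): row 1 has {1,2,6}; column 3 has {1,2,3,4,6} → 5.
Cell (r1,c4): row 1 has {1,2,5,6}; column 4 has {4,5} → 3.
Cell (r2,c4): row 2 has {1,2,3,4,5}; column 4 has {3,4,5} → 6.
Cell (r3,c1): row 3 has {2,4,6}; column 1 has {1,4,5,6} → 3.
Cell (r3,c2): row 3 has {2,3,4,6}; column 2 has {1,2,3,6} → 5.
Cell (r3,c4): row 3 has {2,3,4,5,6}; column 4 has {3,4,5,6} → 1.
Cell (r4,c1): row 4 has {1,3,4,5,6}; column 1 has {1,3,4,5,6} → 2.
Cell (r5,c4): row 5 has {1,3,4,5,6}; column 4 has {1,3,4,5,6} → 2.
Cell (r1,c2): row 1 has {1,2,3,5,6}; column 2 has {1,2,3,5,6} → 4.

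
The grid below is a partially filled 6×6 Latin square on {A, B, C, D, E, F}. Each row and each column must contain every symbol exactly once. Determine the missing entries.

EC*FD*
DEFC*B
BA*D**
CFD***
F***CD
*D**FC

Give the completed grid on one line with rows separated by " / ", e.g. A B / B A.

E C B F D A / D E F C A B / B A C D E F / C F D A B E / F B A E C D / A D E B F C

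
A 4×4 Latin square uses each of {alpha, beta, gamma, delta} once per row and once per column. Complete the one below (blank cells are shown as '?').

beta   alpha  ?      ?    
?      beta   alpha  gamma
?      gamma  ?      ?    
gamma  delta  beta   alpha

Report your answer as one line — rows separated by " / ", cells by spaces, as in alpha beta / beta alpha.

row 1 has {alpha,beta}; column 4 has {alpha,gamma} — only delta is left for (r1,c4).
row 2 has {alpha,beta,gamma}; column 1 has {beta,gamma} — only delta is left for (r2,c1).
row 3 has {gamma}; column 1 has {beta,gamma,delta} — only alpha is left for (r3,c1).
row 3 has {alpha,gamma}; column 3 has {alpha,beta} — only delta is left for (r3,c3).
row 3 has {alpha,gamma,delta}; column 4 has {alpha,gamma,delta} — only beta is left for (r3,c4).
row 1 has {alpha,beta,delta}; column 3 has {alpha,beta,delta} — only gamma is left for (r1,c3).

beta alpha gamma delta / delta beta alpha gamma / alpha gamma delta beta / gamma delta beta alpha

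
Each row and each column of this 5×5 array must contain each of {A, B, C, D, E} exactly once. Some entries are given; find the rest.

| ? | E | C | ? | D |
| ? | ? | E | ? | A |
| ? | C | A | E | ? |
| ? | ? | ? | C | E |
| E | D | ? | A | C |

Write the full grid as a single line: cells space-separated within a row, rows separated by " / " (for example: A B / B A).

A E C B D / C B E D A / D C A E B / B A D C E / E D B A C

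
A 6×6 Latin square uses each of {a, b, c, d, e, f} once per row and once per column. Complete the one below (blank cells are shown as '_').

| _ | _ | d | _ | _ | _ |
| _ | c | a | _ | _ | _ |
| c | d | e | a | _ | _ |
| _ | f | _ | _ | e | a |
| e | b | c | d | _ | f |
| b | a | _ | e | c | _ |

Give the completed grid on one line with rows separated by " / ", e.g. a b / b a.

Cell (r1,c2): row 1 has {d}; column 2 has {a,b,c,d,f} → e.
Cell (r3,c6): row 3 has {a,c,d,e}; column 6 has {a,f} → b.
Cell (r4,c1): row 4 has {a,e,f}; column 1 has {b,c,e} → d.
Cell (r4,c3): row 4 has {a,d,e,f}; column 3 has {a,c,d,e} → b.
Cell (r4,c4): row 4 has {a,b,d,e,f}; column 4 has {a,d,e} → c.
Cell (r5,c5): row 5 has {b,c,d,e,f}; column 5 has {c,e} → a.
Cell (r6,c3): row 6 has {a,b,c,e}; column 3 has {a,b,c,d,e} → f.
Cell (r6,c6): row 6 has {a,b,c,e,f}; column 6 has {a,b,f} → d.
Cell (r1,c6): row 1 has {d,e}; column 6 has {a,b,d,f} → c.
Cell (r2,c1): row 2 has {a,c}; column 1 has {b,c,d,e} → f.
Cell (r2,c4): row 2 has {a,c,f}; column 4 has {a,c,d,e} → b.
Cell (r2,c5): row 2 has {a,b,c,f}; column 5 has {a,c,e} → d.
Cell (r2,c6): row 2 has {a,b,c,d,f}; column 6 has {a,b,c,d,f} → e.
Cell (r3,c5): row 3 has {a,b,c,d,e}; column 5 has {a,c,d,e} → f.
Cell (r1,c1): row 1 has {c,d,e}; column 1 has {b,c,d,e,f} → a.
Cell (r1,c4): row 1 has {a,c,d,e}; column 4 has {a,b,c,d,e} → f.
Cell (r1,c5): row 1 has {a,c,d,e,f}; column 5 has {a,c,d,e,f} → b.

a e d f b c / f c a b d e / c d e a f b / d f b c e a / e b c d a f / b a f e c d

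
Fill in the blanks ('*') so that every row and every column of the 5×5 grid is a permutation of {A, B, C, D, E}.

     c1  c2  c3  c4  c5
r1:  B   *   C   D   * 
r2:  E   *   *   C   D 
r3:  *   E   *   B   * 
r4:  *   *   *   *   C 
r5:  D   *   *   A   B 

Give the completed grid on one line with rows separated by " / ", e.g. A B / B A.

Cell (r1,c2): row 1 has {B,C,D}; column 2 has {E} → A.
Cell (r1,c5): row 1 has {A,B,C,D}; column 5 has {B,C,D} → E.
Cell (r2,c2): row 2 has {C,D,E}; column 2 has {A,E} → B.
Cell (r2,c3): row 2 has {B,C,D,E}; column 3 has {C} → A.
Cell (r3,c3): row 3 has {B,E}; column 3 has {A,C} → D.
Cell (r3,c5): row 3 has {B,D,E}; column 5 has {B,C,D,E} → A.
Cell (r4,c1): row 4 has {C}; column 1 has {B,D,E} → A.
Cell (r4,c2): row 4 has {A,C}; column 2 has {A,B,E} → D.
Cell (r4,c4): row 4 has {A,C,D}; column 4 has {A,B,C,D} → E.
Cell (r5,c2): row 5 has {A,B,D}; column 2 has {A,B,D,E} → C.
Cell (r5,c3): row 5 has {A,B,C,D}; column 3 has {A,C,D} → E.
Cell (r3,c1): row 3 has {A,B,D,E}; column 1 has {A,B,D,E} → C.
Cell (r4,c3): row 4 has {A,C,D,E}; column 3 has {A,C,D,E} → B.

B A C D E / E B A C D / C E D B A / A D B E C / D C E A B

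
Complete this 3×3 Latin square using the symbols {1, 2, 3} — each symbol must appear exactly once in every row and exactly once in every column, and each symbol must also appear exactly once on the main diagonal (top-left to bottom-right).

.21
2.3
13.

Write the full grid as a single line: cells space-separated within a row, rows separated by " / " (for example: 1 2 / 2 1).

3 2 1 / 2 1 3 / 1 3 2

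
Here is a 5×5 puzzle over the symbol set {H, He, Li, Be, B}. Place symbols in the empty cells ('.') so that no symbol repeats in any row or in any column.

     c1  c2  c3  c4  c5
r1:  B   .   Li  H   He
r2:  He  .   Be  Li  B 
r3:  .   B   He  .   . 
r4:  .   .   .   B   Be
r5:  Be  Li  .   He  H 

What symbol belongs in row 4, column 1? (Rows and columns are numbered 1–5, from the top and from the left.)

row 1 has {H,He,Li,B}; column 2 has {Li,B} — only Be is left for (r1,c2).
row 2 has {He,Li,Be,B}; column 2 has {Li,Be,B} — only H is left for (r2,c2).
row 3 has {He,B}; column 4 has {H,He,Li,B} — only Be is left for (r3,c4).
row 3 has {He,Be,B}; column 5 has {H,He,Be,B} — only Li is left for (r3,c5).
row 4 has {Be,B}; column 2 has {H,Li,Be,B} — only He is left for (r4,c2).
row 4 has {He,Be,B}; column 3 has {He,Li,Be} — only H is left for (r4,c3).
row 5 has {H,He,Li,Be}; column 3 has {H,He,Li,Be} — only B is left for (r5,c3).
row 3 has {He,Li,Be,B}; column 1 has {He,Be,B} — only H is left for (r3,c1).
row 4 has {H,He,Be,B}; column 1 has {H,He,Be,B} — only Li is left for (r4,c1).

Li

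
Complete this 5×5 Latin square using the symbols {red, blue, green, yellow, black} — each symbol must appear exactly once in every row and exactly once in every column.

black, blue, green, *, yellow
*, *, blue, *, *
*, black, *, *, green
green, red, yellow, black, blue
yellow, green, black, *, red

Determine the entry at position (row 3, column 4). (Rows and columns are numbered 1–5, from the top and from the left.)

(r1,c4) = red
(r2,c1) = red
(r2,c2) = yellow
(r2,c4) = green
(r2,c5) = black
(r3,c1) = blue
(r3,c3) = red
(r3,c4) = yellow

yellow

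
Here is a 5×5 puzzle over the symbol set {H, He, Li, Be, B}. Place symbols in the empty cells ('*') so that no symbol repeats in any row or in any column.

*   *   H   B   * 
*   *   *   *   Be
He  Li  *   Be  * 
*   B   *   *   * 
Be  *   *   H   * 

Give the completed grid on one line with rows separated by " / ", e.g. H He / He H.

Li Be H B He / B H He Li Be / He Li B Be H / H B Be He Li / Be He Li H B

row 1 has {H,B}; column 1 has {He,Be} — only Li is left for (r1,c1).
row 1 has {H,Li,B}; column 5 has {Be} — only He is left for (r1,c5).
row 3 has {He,Li,Be}; column 3 has {H} — only B is left for (r3,c3).
row 3 has {He,Li,Be,B}; column 5 has {He,Be} — only H is left for (r3,c5).
row 4 has {B}; column 1 has {He,Li,Be} — only H is left for (r4,c1).
row 4 has {H,B}; column 5 has {H,He,Be} — only Li is left for (r4,c5).
row 5 has {H,Be}; column 2 has {Li,B} — only He is left for (r5,c2).
row 5 has {H,He,Be}; column 3 has {H,B} — only Li is left for (r5,c3).
row 5 has {H,He,Li,Be}; column 5 has {H,He,Li,Be} — only B is left for (r5,c5).
row 1 has {H,He,Li,B}; column 2 has {He,Li,B} — only Be is left for (r1,c2).
row 2 has {Be}; column 1 has {H,He,Li,Be} — only B is left for (r2,c1).
row 2 has {Be,B}; column 2 has {He,Li,Be,B} — only H is left for (r2,c2).
row 2 has {H,Be,B}; column 3 has {H,Li,B} — only He is left for (r2,c3).
row 2 has {H,He,Be,B}; column 4 has {H,Be,B} — only Li is left for (r2,c4).
row 4 has {H,Li,B}; column 3 has {H,He,Li,B} — only Be is left for (r4,c3).
row 4 has {H,Li,Be,B}; column 4 has {H,Li,Be,B} — only He is left for (r4,c4).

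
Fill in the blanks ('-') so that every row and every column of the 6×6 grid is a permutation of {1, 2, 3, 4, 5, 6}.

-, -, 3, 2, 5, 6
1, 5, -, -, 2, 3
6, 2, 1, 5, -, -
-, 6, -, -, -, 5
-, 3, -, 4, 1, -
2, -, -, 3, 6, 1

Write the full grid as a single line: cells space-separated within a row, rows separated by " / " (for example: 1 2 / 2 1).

(r1,c1) = 4
(r1,c2) = 1
(r2,c4) = 6
(r3,c6) = 4
(r4,c1) = 3
(r4,c4) = 1
(r4,c5) = 4
(r5,c1) = 5
(r5,c6) = 2
(r6,c2) = 4
(r6,c3) = 5
(r2,c3) = 4
(r3,c5) = 3
(r4,c3) = 2
(r5,c3) = 6

4 1 3 2 5 6 / 1 5 4 6 2 3 / 6 2 1 5 3 4 / 3 6 2 1 4 5 / 5 3 6 4 1 2 / 2 4 5 3 6 1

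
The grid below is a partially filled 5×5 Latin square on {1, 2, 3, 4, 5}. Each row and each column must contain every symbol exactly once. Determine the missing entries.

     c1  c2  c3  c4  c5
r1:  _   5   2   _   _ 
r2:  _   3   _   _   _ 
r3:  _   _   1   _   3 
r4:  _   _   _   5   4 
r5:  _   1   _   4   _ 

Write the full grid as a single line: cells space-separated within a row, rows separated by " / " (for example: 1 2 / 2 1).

4 5 2 3 1 / 2 3 4 1 5 / 5 4 1 2 3 / 1 2 3 5 4 / 3 1 5 4 2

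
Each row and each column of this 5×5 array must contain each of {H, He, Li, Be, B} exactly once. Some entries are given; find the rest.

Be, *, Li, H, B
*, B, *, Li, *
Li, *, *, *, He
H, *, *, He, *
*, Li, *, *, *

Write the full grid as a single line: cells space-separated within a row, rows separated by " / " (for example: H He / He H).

Be He Li H B / He B H Li Be / Li H Be B He / H Be B He Li / B Li He Be H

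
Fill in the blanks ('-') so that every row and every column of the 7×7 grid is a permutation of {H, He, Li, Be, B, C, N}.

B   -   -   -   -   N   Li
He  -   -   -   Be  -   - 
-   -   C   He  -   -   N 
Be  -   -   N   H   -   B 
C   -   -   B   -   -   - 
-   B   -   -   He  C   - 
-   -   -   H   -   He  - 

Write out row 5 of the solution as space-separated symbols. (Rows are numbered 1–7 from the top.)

C Li Be B N H He

(r1,c5) = C
(r4,c6) = Li
(r1,c4) = Be
(r4,c3) = He
(r6,c4) = Li
(r1,c3) = H
(r2,c4) = C
(r2,c7) = H
(r4,c2) = C
(r6,c7) = Be
(r7,c7) = C
(r1,c2) = He
(r2,c6) = B
(r5,c7) = He
(r6,c3) = N
(r2,c3) = Li
(r5,c3) = Be
(r5,c6) = H
(r6,c1) = H
(r7,c3) = B
(r2,c2) = N
(r3,c1) = Li
(r3,c5) = B
(r3,c6) = Be
(r5,c2) = Li
(r5,c5) = N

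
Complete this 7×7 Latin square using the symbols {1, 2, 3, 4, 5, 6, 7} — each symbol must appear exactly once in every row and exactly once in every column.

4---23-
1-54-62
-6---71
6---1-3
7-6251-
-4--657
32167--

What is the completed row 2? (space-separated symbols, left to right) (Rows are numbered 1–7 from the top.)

1 7 5 4 3 6 2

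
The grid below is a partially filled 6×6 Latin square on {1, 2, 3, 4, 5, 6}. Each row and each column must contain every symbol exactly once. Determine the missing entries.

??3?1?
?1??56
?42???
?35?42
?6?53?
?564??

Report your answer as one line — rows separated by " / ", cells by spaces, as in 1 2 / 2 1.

4 2 3 6 1 5 / 3 1 4 2 5 6 / 5 4 2 3 6 1 / 6 3 5 1 4 2 / 2 6 1 5 3 4 / 1 5 6 4 2 3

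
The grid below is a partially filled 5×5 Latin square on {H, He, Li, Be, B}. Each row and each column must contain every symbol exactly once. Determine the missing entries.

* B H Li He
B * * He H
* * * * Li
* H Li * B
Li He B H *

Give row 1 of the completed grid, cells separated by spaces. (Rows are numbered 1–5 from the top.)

(r1,c1) = Be

Be B H Li He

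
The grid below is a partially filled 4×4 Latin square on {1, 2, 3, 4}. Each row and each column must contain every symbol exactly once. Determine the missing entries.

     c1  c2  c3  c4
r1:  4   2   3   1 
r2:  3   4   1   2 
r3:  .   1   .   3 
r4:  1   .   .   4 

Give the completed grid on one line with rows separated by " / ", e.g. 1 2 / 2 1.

4 2 3 1 / 3 4 1 2 / 2 1 4 3 / 1 3 2 4

(r3,c1) = 2
(r3,c3) = 4
(r4,c2) = 3
(r4,c3) = 2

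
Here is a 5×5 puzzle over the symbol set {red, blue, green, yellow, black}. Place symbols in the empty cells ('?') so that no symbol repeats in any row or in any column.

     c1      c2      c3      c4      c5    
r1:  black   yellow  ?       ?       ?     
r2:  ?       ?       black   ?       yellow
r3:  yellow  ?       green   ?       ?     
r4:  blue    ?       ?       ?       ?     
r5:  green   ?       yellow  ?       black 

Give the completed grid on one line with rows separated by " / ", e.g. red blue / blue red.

(r2,c1): row 2 has {yellow,black}; column 1 has {blue,green,yellow,black}, so it must be red.
(r4,c3): row 4 has {blue}; column 3 has {green,yellow,black}, so it must be red.
(r4,c5): row 4 has {red,blue}; column 5 has {yellow,black}, so it must be green.
(r1,c3): row 1 has {yellow,black}; column 3 has {red,green,yellow,black}, so it must be blue.
(r1,c5): row 1 has {blue,yellow,black}; column 5 has {green,yellow,black}, so it must be red.
(r3,c5): row 3 has {green,yellow}; column 5 has {red,green,yellow,black}, so it must be blue.
(r4,c2): row 4 has {red,blue,green}; column 2 has {yellow}, so it must be black.
(r4,c4): row 4 has {red,blue,green,black}; column 4 is empty so far, so it must be yellow.
(r1,c4): row 1 has {red,blue,yellow,black}; column 4 has {yellow}, so it must be green.
(r2,c4): row 2 has {red,yellow,black}; column 4 has {green,yellow}, so it must be blue.
(r3,c2): row 3 has {blue,green,yellow}; column 2 has {yellow,black}, so it must be red.
(r3,c4): row 3 has {red,blue,green,yellow}; column 4 has {blue,green,yellow}, so it must be black.
(r5,c2): row 5 has {green,yellow,black}; column 2 has {red,yellow,black}, so it must be blue.
(r5,c4): row 5 has {blue,green,yellow,black}; column 4 has {blue,green,yellow,black}, so it must be red.
(r2,c2): row 2 has {red,blue,yellow,black}; column 2 has {red,blue,yellow,black}, so it must be green.

black yellow blue green red / red green black blue yellow / yellow red green black blue / blue black red yellow green / green blue yellow red black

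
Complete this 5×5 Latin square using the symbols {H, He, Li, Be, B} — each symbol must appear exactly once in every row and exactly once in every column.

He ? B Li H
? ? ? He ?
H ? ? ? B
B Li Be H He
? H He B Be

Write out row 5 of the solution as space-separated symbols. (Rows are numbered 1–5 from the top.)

Li H He B Be

(r1,c2) = Be
(r2,c2) = B
(r2,c5) = Li
(r3,c2) = He
(r3,c3) = Li
(r3,c4) = Be
(r5,c1) = Li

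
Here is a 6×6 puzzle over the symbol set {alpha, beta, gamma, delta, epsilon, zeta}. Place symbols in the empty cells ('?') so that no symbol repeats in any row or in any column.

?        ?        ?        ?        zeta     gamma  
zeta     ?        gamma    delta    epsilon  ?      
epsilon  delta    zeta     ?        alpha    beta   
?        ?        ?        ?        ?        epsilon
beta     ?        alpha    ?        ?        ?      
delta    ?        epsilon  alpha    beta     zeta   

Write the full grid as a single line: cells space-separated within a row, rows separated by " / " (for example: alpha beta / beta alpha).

(r1,c1) = alpha
(r2,c6) = alpha
(r3,c4) = gamma
(r4,c1) = gamma
(r4,c5) = delta
(r5,c5) = gamma
(r5,c6) = delta
(r6,c2) = gamma
(r2,c2) = beta
(r4,c3) = beta
(r4,c4) = zeta
(r5,c4) = epsilon
(r1,c2) = epsilon
(r1,c3) = delta
(r1,c4) = beta
(r4,c2) = alpha
(r5,c2) = zeta

alpha epsilon delta beta zeta gamma / zeta beta gamma delta epsilon alpha / epsilon delta zeta gamma alpha beta / gamma alpha beta zeta delta epsilon / beta zeta alpha epsilon gamma delta / delta gamma epsilon alpha beta zeta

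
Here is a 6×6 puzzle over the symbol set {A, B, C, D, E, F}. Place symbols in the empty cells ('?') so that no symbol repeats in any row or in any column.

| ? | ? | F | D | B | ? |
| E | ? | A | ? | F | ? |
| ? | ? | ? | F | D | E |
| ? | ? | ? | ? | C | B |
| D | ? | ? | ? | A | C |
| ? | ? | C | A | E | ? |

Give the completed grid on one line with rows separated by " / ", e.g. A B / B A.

C E F D B A / E B A C F D / A C B F D E / F A D E C B / D F E B A C / B D C A E F

(r1,c6) = A
(r2,c6) = D
(r3,c3) = B
(r4,c4) = E
(r5,c3) = E
(r5,c4) = B
(r6,c6) = F
(r1,c1) = C
(r1,c2) = E
(r2,c4) = C
(r3,c1) = A
(r3,c2) = C
(r4,c1) = F
(r4,c3) = D
(r5,c2) = F
(r6,c1) = B
(r6,c2) = D
(r2,c2) = B
(r4,c2) = A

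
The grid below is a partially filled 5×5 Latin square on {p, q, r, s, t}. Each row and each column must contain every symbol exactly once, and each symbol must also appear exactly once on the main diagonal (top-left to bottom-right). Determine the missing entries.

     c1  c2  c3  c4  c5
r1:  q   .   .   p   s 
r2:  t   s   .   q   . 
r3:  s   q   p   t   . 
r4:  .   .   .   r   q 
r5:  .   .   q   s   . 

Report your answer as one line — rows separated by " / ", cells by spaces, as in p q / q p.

(r2,c3) = r
(r2,c5) = p
(r3,c5) = r
(r4,c1) = p
(r4,c2) = t
(r4,c3) = s
(r5,c1) = r
(r5,c2) = p
(r5,c5) = t
(r1,c2) = r
(r1,c3) = t

q r t p s / t s r q p / s q p t r / p t s r q / r p q s t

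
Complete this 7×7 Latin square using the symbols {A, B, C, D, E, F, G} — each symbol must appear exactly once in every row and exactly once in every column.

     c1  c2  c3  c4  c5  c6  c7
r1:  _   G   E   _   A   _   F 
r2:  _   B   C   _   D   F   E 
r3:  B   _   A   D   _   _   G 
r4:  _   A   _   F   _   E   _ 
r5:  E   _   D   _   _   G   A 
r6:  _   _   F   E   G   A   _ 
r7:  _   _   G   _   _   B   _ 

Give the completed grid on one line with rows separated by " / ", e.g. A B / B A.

(r3,c6): row 3 has {A,B,D,G}; column 6 has {A,B,E,F,G}, so it must be C.
(r4,c3): row 4 has {A,E,F}; column 3 has {A,C,D,E,F,G}, so it must be B.
(r4,c5): row 4 has {A,B,E,F}; column 5 has {A,D,G}, so it must be C.
(r4,c7): row 4 has {A,B,C,E,F}; column 7 has {A,E,F,G}, so it must be D.
(r7,c7): row 7 has {B,G}; column 7 has {A,D,E,F,G}, so it must be C.
(r1,c6): row 1 has {A,E,F,G}; column 6 has {A,B,C,E,F,G}, so it must be D.
(r4,c1): row 4 has {A,B,C,D,E,F}; column 1 has {B,E}, so it must be G.
(r6,c7): row 6 has {A,E,F,G}; column 7 has {A,C,D,E,F,G}, so it must be B.
(r7,c4): row 7 has {B,C,G}; column 4 has {D,E,F}, so it must be A.
(r1,c1): row 1 has {A,D,E,F,G}; column 1 has {B,E,G}, so it must be C.
(r1,c4): row 1 has {A,C,D,E,F,G}; column 4 has {A,D,E,F}, so it must be B.
(r2,c1): row 2 has {B,C,D,E,F}; column 1 has {B,C,E,G}, so it must be A.
(r2,c4): row 2 has {A,B,C,D,E,F}; column 4 has {A,B,D,E,F}, so it must be G.
(r5,c4): row 5 has {A,D,E,G}; column 4 has {A,B,D,E,F,G}, so it must be C.
(r6,c1): row 6 has {A,B,E,F,G}; column 1 has {A,B,C,E,G}, so it must be D.
(r6,c2): row 6 has {A,B,D,E,F,G}; column 2 has {A,B,G}, so it must be C.
(r7,c1): row 7 has {A,B,C,G}; column 1 has {A,B,C,D,E,G}, so it must be F.
(r7,c5): row 7 has {A,B,C,F,G}; column 5 has {A,C,D,G}, so it must be E.
(r3,c5): row 3 has {A,B,C,D,G}; column 5 has {A,C,D,E,G}, so it must be F.
(r5,c2): row 5 has {A,C,D,E,G}; column 2 has {A,B,C,G}, so it must be F.
(r5,c5): row 5 has {A,C,D,E,F,G}; column 5 has {A,C,D,E,F,G}, so it must be B.
(r7,c2): row 7 has {A,B,C,E,F,G}; column 2 has {A,B,C,F,G}, so it must be D.
(r3,c2): row 3 has {A,B,C,D,F,G}; column 2 has {A,B,C,D,F,G}, so it must be E.

C G E B A D F / A B C G D F E / B E A D F C G / G A B F C E D / E F D C B G A / D C F E G A B / F D G A E B C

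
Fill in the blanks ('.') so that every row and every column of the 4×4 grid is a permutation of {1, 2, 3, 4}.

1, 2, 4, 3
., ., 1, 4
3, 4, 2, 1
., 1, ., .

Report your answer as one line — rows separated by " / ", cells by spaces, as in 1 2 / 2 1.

1 2 4 3 / 2 3 1 4 / 3 4 2 1 / 4 1 3 2

(r2,c1) = 2
(r2,c2) = 3
(r4,c1) = 4
(r4,c3) = 3
(r4,c4) = 2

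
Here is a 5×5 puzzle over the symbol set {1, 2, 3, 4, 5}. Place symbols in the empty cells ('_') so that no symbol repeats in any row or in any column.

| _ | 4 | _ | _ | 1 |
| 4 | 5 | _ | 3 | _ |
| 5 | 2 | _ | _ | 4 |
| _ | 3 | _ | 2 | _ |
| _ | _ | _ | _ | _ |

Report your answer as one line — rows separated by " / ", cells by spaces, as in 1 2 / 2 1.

Cell (r1,c4): row 1 has {1,4}; column 4 has {2,3} → 5.
Cell (r2,c5): row 2 has {3,4,5}; column 5 has {1,4} → 2.
Cell (r3,c4): row 3 has {2,4,5}; column 4 has {2,3,5} → 1.
Cell (r4,c1): row 4 has {2,3}; column 1 has {4,5} → 1.
Cell (r4,c5): row 4 has {1,2,3}; column 5 has {1,2,4} → 5.
Cell (r5,c2): row 5 is empty so far; column 2 has {2,3,4,5} → 1.
Cell (r5,c4): row 5 has {1}; column 4 has {1,2,3,5} → 4.
Cell (r5,c5): row 5 has {1,4}; column 5 has {1,2,4,5} → 3.
Cell (r2,c3): row 2 has {2,3,4,5}; column 3 is empty so far → 1.
Cell (r3,c3): row 3 has {1,2,4,5}; column 3 has {1} → 3.
Cell (r4,c3): row 4 has {1,2,3,5}; column 3 has {1,3} → 4.
Cell (r5,c1): row 5 has {1,3,4}; column 1 has {1,4,5} → 2.
Cell (r5,c3): row 5 has {1,2,3,4}; column 3 has {1,3,4} → 5.
Cell (r1,c1): row 1 has {1,4,5}; column 1 has {1,2,4,5} → 3.
Cell (r1,c3): row 1 has {1,3,4,5}; column 3 has {1,3,4,5} → 2.

3 4 2 5 1 / 4 5 1 3 2 / 5 2 3 1 4 / 1 3 4 2 5 / 2 1 5 4 3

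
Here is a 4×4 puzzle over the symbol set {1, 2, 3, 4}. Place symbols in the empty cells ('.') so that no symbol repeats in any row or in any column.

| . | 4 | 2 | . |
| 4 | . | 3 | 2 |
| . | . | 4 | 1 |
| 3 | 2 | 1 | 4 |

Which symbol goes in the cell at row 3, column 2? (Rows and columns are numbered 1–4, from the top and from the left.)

(r1,c1) = 1
(r1,c4) = 3
(r2,c2) = 1
(r3,c1) = 2
(r3,c2) = 3

3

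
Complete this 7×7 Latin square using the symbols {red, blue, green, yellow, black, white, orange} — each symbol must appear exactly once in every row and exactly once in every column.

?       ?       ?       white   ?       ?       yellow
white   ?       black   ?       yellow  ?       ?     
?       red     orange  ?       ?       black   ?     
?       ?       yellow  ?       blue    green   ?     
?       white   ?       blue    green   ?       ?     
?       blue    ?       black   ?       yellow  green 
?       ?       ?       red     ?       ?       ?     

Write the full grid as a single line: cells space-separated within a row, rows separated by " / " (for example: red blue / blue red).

black green blue white orange red yellow / white orange black green yellow blue red / green red orange yellow white black blue / red black yellow orange blue green white / yellow white red blue green orange black / orange blue white black red yellow green / blue yellow green red black white orange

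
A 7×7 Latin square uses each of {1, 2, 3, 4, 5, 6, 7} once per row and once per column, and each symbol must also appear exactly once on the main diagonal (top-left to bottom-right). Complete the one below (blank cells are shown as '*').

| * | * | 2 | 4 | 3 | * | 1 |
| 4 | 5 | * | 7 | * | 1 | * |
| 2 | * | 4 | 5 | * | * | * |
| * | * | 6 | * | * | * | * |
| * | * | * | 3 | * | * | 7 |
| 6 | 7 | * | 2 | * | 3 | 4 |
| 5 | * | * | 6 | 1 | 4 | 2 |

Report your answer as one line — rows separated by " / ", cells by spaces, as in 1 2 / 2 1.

7 6 2 4 3 5 1 / 4 5 3 7 2 1 6 / 2 1 4 5 7 6 3 / 3 2 6 1 4 7 5 / 1 4 5 3 6 2 7 / 6 7 1 2 5 3 4 / 5 3 7 6 1 4 2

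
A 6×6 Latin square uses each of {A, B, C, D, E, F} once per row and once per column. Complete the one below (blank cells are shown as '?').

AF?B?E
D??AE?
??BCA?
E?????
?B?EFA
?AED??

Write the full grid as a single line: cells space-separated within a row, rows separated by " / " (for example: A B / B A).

A F C B D E / D C F A E B / F E B C A D / E D A F B C / C B D E F A / B A E D C F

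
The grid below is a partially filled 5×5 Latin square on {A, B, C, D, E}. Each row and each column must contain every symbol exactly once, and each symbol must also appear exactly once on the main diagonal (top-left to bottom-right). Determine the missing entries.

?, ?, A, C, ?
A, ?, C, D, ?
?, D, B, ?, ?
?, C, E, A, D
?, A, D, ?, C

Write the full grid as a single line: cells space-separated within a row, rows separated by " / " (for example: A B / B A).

D B A C E / A E C D B / C D B E A / B C E A D / E A D B C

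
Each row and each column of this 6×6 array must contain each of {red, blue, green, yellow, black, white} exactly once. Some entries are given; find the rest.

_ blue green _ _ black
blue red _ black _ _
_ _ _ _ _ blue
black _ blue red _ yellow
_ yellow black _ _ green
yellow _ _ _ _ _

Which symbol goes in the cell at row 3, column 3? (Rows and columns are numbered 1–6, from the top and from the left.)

row 2 has {red,blue,black}; column 6 has {blue,green,yellow,black} — only white is left for (r2,c6).
row 6 has {yellow}; column 6 has {blue,green,yellow,black,white} — only red is left for (r6,c6).
row 2 has {red,blue,black,white}; column 3 has {blue,green,black} — only yellow is left for (r2,c3).
row 2 has {red,blue,yellow,black,white}; column 5 is empty so far — only green is left for (r2,c5).
row 4 has {red,blue,yellow,black}; column 5 has {green} — only white is left for (r4,c5).
row 6 has {red,yellow}; column 3 has {blue,green,yellow,black} — only white is left for (r6,c3).
row 3 has {blue}; column 3 has {blue,green,yellow,black,white} — only red is left for (r3,c3).

red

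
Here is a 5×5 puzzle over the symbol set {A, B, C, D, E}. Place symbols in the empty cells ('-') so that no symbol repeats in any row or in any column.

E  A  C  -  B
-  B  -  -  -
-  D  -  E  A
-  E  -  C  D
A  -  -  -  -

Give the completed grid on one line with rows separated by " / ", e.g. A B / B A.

(r1,c4) = D
(r2,c4) = A
(r3,c3) = B
(r4,c1) = B
(r4,c3) = A
(r5,c2) = C
(r5,c4) = B
(r5,c5) = E
(r2,c5) = C
(r3,c1) = C
(r5,c3) = D
(r2,c1) = D
(r2,c3) = E

E A C D B / D B E A C / C D B E A / B E A C D / A C D B E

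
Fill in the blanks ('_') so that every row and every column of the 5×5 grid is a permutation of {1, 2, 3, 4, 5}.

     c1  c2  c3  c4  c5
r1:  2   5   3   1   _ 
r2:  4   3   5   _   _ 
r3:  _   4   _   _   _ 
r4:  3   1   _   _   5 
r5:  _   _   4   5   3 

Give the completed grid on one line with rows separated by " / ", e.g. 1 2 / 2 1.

2 5 3 1 4 / 4 3 5 2 1 / 5 4 1 3 2 / 3 1 2 4 5 / 1 2 4 5 3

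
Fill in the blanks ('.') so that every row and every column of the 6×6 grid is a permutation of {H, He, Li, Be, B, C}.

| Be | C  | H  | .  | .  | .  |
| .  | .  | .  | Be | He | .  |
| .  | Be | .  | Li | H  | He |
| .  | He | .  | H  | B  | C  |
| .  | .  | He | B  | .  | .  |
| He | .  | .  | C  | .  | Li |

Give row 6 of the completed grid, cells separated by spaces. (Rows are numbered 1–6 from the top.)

He H B C Be Li

(r1,c4) = He
(r1,c5) = Li
(r1,c6) = B
(r2,c6) = H
(r4,c1) = Li
(r4,c3) = Be
(r5,c6) = Be
(r6,c3) = B
(r6,c5) = Be
(r3,c3) = C
(r5,c5) = C
(r6,c2) = H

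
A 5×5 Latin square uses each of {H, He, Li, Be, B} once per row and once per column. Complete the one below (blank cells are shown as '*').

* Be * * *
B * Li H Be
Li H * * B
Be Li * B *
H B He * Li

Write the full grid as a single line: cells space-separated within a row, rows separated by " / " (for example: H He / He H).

At row 1, column 1: row 1 has {Be}; column 1 has {H,Li,Be,B}; that leaves He.
At row 1, column 4: row 1 has {He,Be}; column 4 has {H,B}; that leaves Li.
At row 1, column 5: row 1 has {He,Li,Be}; column 5 has {Li,Be,B}; that leaves H.
At row 2, column 2: row 2 has {H,Li,Be,B}; column 2 has {H,Li,Be,B}; that leaves He.
At row 3, column 3: row 3 has {H,Li,B}; column 3 has {He,Li}; that leaves Be.
At row 3, column 4: row 3 has {H,Li,Be,B}; column 4 has {H,Li,B}; that leaves He.
At row 4, column 3: row 4 has {Li,Be,B}; column 3 has {He,Li,Be}; that leaves H.
At row 4, column 5: row 4 has {H,Li,Be,B}; column 5 has {H,Li,Be,B}; that leaves He.
At row 5, column 4: row 5 has {H,He,Li,B}; column 4 has {H,He,Li,B}; that leaves Be.
At row 1, column 3: row 1 has {H,He,Li,Be}; column 3 has {H,He,Li,Be}; that leaves B.

He Be B Li H / B He Li H Be / Li H Be He B / Be Li H B He / H B He Be Li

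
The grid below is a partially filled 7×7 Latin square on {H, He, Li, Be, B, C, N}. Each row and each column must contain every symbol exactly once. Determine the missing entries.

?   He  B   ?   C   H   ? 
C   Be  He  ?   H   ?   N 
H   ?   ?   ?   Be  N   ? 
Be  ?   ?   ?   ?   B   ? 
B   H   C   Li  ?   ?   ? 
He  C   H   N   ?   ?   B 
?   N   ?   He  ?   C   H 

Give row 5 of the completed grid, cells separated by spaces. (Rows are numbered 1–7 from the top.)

row 1 has {H,He,B,C}; column 4 has {He,Li,N} — only Be is left for (r1,c4).
row 1 has {H,He,Be,B,C}; column 7 has {H,B,N} — only Li is left for (r1,c7).
row 2 has {H,He,Be,C,N}; column 4 has {He,Li,Be,N} — only B is left for (r2,c4).
row 2 has {H,He,Be,B,C,N}; column 6 has {H,B,C,N} — only Li is left for (r2,c6).
row 3 has {H,Be,N}; column 3 has {H,He,B,C} — only Li is left for (r3,c3).
row 3 has {H,Li,Be,N}; column 4 has {He,Li,Be,B,N} — only C is left for (r3,c4).
row 3 has {H,Li,Be,C,N}; column 7 has {H,Li,B,N} — only He is left for (r3,c7).
row 4 has {Be,B}; column 2 has {H,He,Be,C,N} — only Li is left for (r4,c2).
row 4 has {Li,Be,B}; column 3 has {H,He,Li,B,C} — only N is left for (r4,c3).
row 4 has {Li,Be,B,N}; column 4 has {He,Li,Be,B,C,N} — only H is left for (r4,c4).
row 4 has {H,Li,Be,B,N}; column 5 has {H,Be,C} — only He is left for (r4,c5).
row 4 has {H,He,Li,Be,B,N}; column 7 has {H,He,Li,B,N} — only C is left for (r4,c7).
row 5 has {H,Li,B,C}; column 5 has {H,He,Be,C} — only N is left for (r5,c5).
row 5 has {H,Li,B,C,N}; column 7 has {H,He,Li,B,C,N} — only Be is left for (r5,c7).
row 6 has {H,He,B,C,N}; column 5 has {H,He,Be,C,N} — only Li is left for (r6,c5).
row 6 has {H,He,Li,B,C,N}; column 6 has {H,Li,B,C,N} — only Be is left for (r6,c6).
row 7 has {H,He,C,N}; column 1 has {H,He,Be,B,C} — only Li is left for (r7,c1).
row 7 has {H,He,Li,C,N}; column 3 has {H,He,Li,B,C,N} — only Be is left for (r7,c3).
row 7 has {H,He,Li,Be,C,N}; column 5 has {H,He,Li,Be,C,N} — only B is left for (r7,c5).
row 1 has {H,He,Li,Be,B,C}; column 1 has {H,He,Li,Be,B,C} — only N is left for (r1,c1).
row 3 has {H,He,Li,Be,C,N}; column 2 has {H,He,Li,Be,C,N} — only B is left for (r3,c2).
row 5 has {H,Li,Be,B,C,N}; column 6 has {H,Li,Be,B,C,N} — only He is left for (r5,c6).

B H C Li N He Be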